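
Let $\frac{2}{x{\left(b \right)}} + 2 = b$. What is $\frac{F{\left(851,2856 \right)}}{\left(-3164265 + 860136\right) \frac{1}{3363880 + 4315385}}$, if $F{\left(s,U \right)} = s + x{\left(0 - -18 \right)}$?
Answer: $- \frac{17429371795}{6144344} \approx -2836.7$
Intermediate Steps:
$x{\left(b \right)} = \frac{2}{-2 + b}$
$F{\left(s,U \right)} = \frac{1}{8} + s$ ($F{\left(s,U \right)} = s + \frac{2}{-2 + \left(0 - -18\right)} = s + \frac{2}{-2 + \left(0 + 18\right)} = s + \frac{2}{-2 + 18} = s + \frac{2}{16} = s + 2 \cdot \frac{1}{16} = s + \frac{1}{8} = \frac{1}{8} + s$)
$\frac{F{\left(851,2856 \right)}}{\left(-3164265 + 860136\right) \frac{1}{3363880 + 4315385}} = \frac{\frac{1}{8} + 851}{\left(-3164265 + 860136\right) \frac{1}{3363880 + 4315385}} = \frac{6809}{8 \left(- \frac{2304129}{7679265}\right)} = \frac{6809}{8 \left(\left(-2304129\right) \frac{1}{7679265}\right)} = \frac{6809}{8 \left(- \frac{768043}{2559755}\right)} = \frac{6809}{8} \left(- \frac{2559755}{768043}\right) = - \frac{17429371795}{6144344}$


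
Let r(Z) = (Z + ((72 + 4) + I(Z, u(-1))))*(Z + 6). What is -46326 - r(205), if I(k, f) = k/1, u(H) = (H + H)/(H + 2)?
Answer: -148872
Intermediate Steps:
u(H) = 2*H/(2 + H) (u(H) = (2*H)/(2 + H) = 2*H/(2 + H))
I(k, f) = k (I(k, f) = k*1 = k)
r(Z) = (6 + Z)*(76 + 2*Z) (r(Z) = (Z + ((72 + 4) + Z))*(Z + 6) = (Z + (76 + Z))*(6 + Z) = (76 + 2*Z)*(6 + Z) = (6 + Z)*(76 + 2*Z))
-46326 - r(205) = -46326 - (456 + 2*205² + 88*205) = -46326 - (456 + 2*42025 + 18040) = -46326 - (456 + 84050 + 18040) = -46326 - 1*102546 = -46326 - 102546 = -148872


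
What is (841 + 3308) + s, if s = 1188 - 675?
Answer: 4662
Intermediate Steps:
s = 513
(841 + 3308) + s = (841 + 3308) + 513 = 4149 + 513 = 4662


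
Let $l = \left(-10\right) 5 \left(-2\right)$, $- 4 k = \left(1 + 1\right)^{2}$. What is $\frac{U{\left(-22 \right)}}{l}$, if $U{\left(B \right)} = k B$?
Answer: $\frac{11}{50} \approx 0.22$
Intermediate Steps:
$k = -1$ ($k = - \frac{\left(1 + 1\right)^{2}}{4} = - \frac{2^{2}}{4} = \left(- \frac{1}{4}\right) 4 = -1$)
$l = 100$ ($l = \left(-50\right) \left(-2\right) = 100$)
$U{\left(B \right)} = - B$
$\frac{U{\left(-22 \right)}}{l} = \frac{\left(-1\right) \left(-22\right)}{100} = 22 \cdot \frac{1}{100} = \frac{11}{50}$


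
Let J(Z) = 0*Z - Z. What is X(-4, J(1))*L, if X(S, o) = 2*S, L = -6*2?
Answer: 96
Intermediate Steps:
L = -12
J(Z) = -Z (J(Z) = 0 - Z = -Z)
X(-4, J(1))*L = (2*(-4))*(-12) = -8*(-12) = 96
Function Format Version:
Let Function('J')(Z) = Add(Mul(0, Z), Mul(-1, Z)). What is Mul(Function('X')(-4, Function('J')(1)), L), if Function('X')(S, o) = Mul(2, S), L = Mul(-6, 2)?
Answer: 96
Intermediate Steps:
L = -12
Function('J')(Z) = Mul(-1, Z) (Function('J')(Z) = Add(0, Mul(-1, Z)) = Mul(-1, Z))
Mul(Function('X')(-4, Function('J')(1)), L) = Mul(Mul(2, -4), -12) = Mul(-8, -12) = 96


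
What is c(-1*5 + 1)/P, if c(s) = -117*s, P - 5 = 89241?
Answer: 234/44623 ≈ 0.0052439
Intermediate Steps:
P = 89246 (P = 5 + 89241 = 89246)
c(-1*5 + 1)/P = -117*(-1*5 + 1)/89246 = -117*(-5 + 1)*(1/89246) = -117*(-4)*(1/89246) = 468*(1/89246) = 234/44623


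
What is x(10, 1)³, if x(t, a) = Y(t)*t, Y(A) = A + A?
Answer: 8000000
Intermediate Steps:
Y(A) = 2*A
x(t, a) = 2*t² (x(t, a) = (2*t)*t = 2*t²)
x(10, 1)³ = (2*10²)³ = (2*100)³ = 200³ = 8000000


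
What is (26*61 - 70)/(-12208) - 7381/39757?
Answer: -37594715/121338364 ≈ -0.30983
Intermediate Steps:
(26*61 - 70)/(-12208) - 7381/39757 = (1586 - 70)*(-1/12208) - 7381*1/39757 = 1516*(-1/12208) - 7381/39757 = -379/3052 - 7381/39757 = -37594715/121338364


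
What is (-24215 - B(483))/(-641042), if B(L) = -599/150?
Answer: 3631651/96156300 ≈ 0.037768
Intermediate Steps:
B(L) = -599/150 (B(L) = -599*1/150 = -599/150)
(-24215 - B(483))/(-641042) = (-24215 - 1*(-599/150))/(-641042) = (-24215 + 599/150)*(-1/641042) = -3631651/150*(-1/641042) = 3631651/96156300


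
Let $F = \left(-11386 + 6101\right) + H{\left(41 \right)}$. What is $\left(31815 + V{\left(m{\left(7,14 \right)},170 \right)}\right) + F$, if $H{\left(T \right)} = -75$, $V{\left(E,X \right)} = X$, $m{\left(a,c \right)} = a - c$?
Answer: $26625$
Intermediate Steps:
$F = -5360$ ($F = \left(-11386 + 6101\right) - 75 = -5285 - 75 = -5360$)
$\left(31815 + V{\left(m{\left(7,14 \right)},170 \right)}\right) + F = \left(31815 + 170\right) - 5360 = 31985 - 5360 = 26625$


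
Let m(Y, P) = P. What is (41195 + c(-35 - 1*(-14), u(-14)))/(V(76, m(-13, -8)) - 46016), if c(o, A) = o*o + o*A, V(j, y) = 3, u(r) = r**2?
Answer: -37520/46013 ≈ -0.81542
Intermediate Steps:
c(o, A) = o**2 + A*o
(41195 + c(-35 - 1*(-14), u(-14)))/(V(76, m(-13, -8)) - 46016) = (41195 + (-35 - 1*(-14))*((-14)**2 + (-35 - 1*(-14))))/(3 - 46016) = (41195 + (-35 + 14)*(196 + (-35 + 14)))/(-46013) = (41195 - 21*(196 - 21))*(-1/46013) = (41195 - 21*175)*(-1/46013) = (41195 - 3675)*(-1/46013) = 37520*(-1/46013) = -37520/46013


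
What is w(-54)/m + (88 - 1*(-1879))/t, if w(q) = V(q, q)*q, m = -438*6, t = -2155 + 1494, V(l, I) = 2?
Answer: -141608/48253 ≈ -2.9347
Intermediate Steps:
t = -661
m = -2628
w(q) = 2*q
w(-54)/m + (88 - 1*(-1879))/t = (2*(-54))/(-2628) + (88 - 1*(-1879))/(-661) = -108*(-1/2628) + (88 + 1879)*(-1/661) = 3/73 + 1967*(-1/661) = 3/73 - 1967/661 = -141608/48253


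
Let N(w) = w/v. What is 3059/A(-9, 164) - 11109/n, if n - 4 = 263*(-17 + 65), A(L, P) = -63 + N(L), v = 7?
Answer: -19671601/405900 ≈ -48.464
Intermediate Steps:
N(w) = w/7
A(L, P) = -63 + L/7
n = 12628 (n = 4 + 263*(-17 + 65) = 4 + 263*48 = 4 + 12624 = 12628)
3059/A(-9, 164) - 11109/n = 3059/(-63 + (⅐)*(-9)) - 11109/12628 = 3059/(-63 - 9/7) - 11109*1/12628 = 3059/(-450/7) - 1587/1804 = 3059*(-7/450) - 1587/1804 = -21413/450 - 1587/1804 = -19671601/405900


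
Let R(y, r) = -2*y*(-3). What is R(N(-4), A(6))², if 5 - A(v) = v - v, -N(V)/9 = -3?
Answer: 26244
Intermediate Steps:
N(V) = 27 (N(V) = -9*(-3) = 27)
A(v) = 5 (A(v) = 5 - (v - v) = 5 - 1*0 = 5 + 0 = 5)
R(y, r) = 6*y
R(N(-4), A(6))² = (6*27)² = 162² = 26244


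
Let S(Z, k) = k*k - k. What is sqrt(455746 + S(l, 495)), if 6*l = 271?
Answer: 2*sqrt(175069) ≈ 836.83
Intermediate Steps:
l = 271/6 (l = (1/6)*271 = 271/6 ≈ 45.167)
S(Z, k) = k**2 - k
sqrt(455746 + S(l, 495)) = sqrt(455746 + 495*(-1 + 495)) = sqrt(455746 + 495*494) = sqrt(455746 + 244530) = sqrt(700276) = 2*sqrt(175069)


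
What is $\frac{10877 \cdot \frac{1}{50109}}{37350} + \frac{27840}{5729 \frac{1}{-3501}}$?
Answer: $- \frac{182417997334501667}{10722231118350} \approx -17013.0$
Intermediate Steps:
$\frac{10877 \cdot \frac{1}{50109}}{37350} + \frac{27840}{5729 \frac{1}{-3501}} = 10877 \cdot \frac{1}{50109} \cdot \frac{1}{37350} + \frac{27840}{5729 \left(- \frac{1}{3501}\right)} = \frac{10877}{50109} \cdot \frac{1}{37350} + \frac{27840}{- \frac{5729}{3501}} = \frac{10877}{1871571150} + 27840 \left(- \frac{3501}{5729}\right) = \frac{10877}{1871571150} - \frac{97467840}{5729} = - \frac{182417997334501667}{10722231118350}$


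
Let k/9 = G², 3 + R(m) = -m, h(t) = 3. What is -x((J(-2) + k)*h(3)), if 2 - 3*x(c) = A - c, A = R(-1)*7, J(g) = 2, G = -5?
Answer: -697/3 ≈ -232.33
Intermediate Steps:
R(m) = -3 - m
A = -14 (A = (-3 - 1*(-1))*7 = (-3 + 1)*7 = -2*7 = -14)
k = 225 (k = 9*(-5)² = 9*25 = 225)
x(c) = 16/3 + c/3 (x(c) = ⅔ - (-14 - c)/3 = ⅔ + (14/3 + c/3) = 16/3 + c/3)
-x((J(-2) + k)*h(3)) = -(16/3 + ((2 + 225)*3)/3) = -(16/3 + (227*3)/3) = -(16/3 + (⅓)*681) = -(16/3 + 227) = -1*697/3 = -697/3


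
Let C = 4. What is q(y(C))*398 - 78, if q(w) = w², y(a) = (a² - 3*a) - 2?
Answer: 1514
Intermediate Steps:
y(a) = -2 + a² - 3*a
q(y(C))*398 - 78 = (-2 + 4² - 3*4)²*398 - 78 = (-2 + 16 - 12)²*398 - 78 = 2²*398 - 78 = 4*398 - 78 = 1592 - 78 = 1514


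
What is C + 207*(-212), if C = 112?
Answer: -43772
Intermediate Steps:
C + 207*(-212) = 112 + 207*(-212) = 112 - 43884 = -43772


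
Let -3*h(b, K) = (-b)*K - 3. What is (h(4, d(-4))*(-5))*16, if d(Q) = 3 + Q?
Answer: 80/3 ≈ 26.667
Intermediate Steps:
h(b, K) = 1 + K*b/3 (h(b, K) = -((-b)*K - 3)/3 = -(-K*b - 3)/3 = -(-3 - K*b)/3 = 1 + K*b/3)
(h(4, d(-4))*(-5))*16 = ((1 + (⅓)*(3 - 4)*4)*(-5))*16 = ((1 + (⅓)*(-1)*4)*(-5))*16 = ((1 - 4/3)*(-5))*16 = -⅓*(-5)*16 = (5/3)*16 = 80/3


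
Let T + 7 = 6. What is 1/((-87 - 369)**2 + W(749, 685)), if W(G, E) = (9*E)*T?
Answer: 1/201771 ≈ 4.9561e-6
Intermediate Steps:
T = -1 (T = -7 + 6 = -1)
W(G, E) = -9*E (W(G, E) = (9*E)*(-1) = -9*E)
1/((-87 - 369)**2 + W(749, 685)) = 1/((-87 - 369)**2 - 9*685) = 1/((-456)**2 - 6165) = 1/(207936 - 6165) = 1/201771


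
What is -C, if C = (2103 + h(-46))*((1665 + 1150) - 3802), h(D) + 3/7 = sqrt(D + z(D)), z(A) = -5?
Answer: 2075238 + 987*I*sqrt(51) ≈ 2.0752e+6 + 7048.6*I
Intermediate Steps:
h(D) = -3/7 + sqrt(-5 + D) (h(D) = -3/7 + sqrt(D - 5) = -3/7 + sqrt(-5 + D))
C = -2075238 - 987*I*sqrt(51) (C = (2103 + (-3/7 + sqrt(-5 - 46)))*((1665 + 1150) - 3802) = (2103 + (-3/7 + sqrt(-51)))*(2815 - 3802) = (2103 + (-3/7 + I*sqrt(51)))*(-987) = (14718/7 + I*sqrt(51))*(-987) = -2075238 - 987*I*sqrt(51) ≈ -2.0752e+6 - 7048.6*I)
-C = -(-2075238 - 987*I*sqrt(51)) = 2075238 + 987*I*sqrt(51)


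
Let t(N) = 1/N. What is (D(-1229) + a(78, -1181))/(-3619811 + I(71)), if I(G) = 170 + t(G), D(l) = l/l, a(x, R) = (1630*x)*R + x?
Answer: 10660810531/256994510 ≈ 41.483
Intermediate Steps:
a(x, R) = x + 1630*R*x (a(x, R) = 1630*R*x + x = x + 1630*R*x)
D(l) = 1
I(G) = 170 + 1/G
(D(-1229) + a(78, -1181))/(-3619811 + I(71)) = (1 + 78*(1 + 1630*(-1181)))/(-3619811 + (170 + 1/71)) = (1 + 78*(1 - 1925030))/(-3619811 + (170 + 1/71)) = (1 + 78*(-1925029))/(-3619811 + 12071/71) = (1 - 150152262)/(-256994510/71) = -150152261*(-71/256994510) = 10660810531/256994510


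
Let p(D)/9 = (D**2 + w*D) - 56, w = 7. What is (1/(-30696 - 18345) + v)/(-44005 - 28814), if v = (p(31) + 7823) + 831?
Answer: -919616831/3571116579 ≈ -0.25751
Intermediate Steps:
p(D) = -504 + 9*D**2 + 63*D (p(D) = 9*((D**2 + 7*D) - 56) = 9*(-56 + D**2 + 7*D) = -504 + 9*D**2 + 63*D)
v = 18752 (v = ((-504 + 9*31**2 + 63*31) + 7823) + 831 = ((-504 + 9*961 + 1953) + 7823) + 831 = ((-504 + 8649 + 1953) + 7823) + 831 = (10098 + 7823) + 831 = 17921 + 831 = 18752)
(1/(-30696 - 18345) + v)/(-44005 - 28814) = (1/(-30696 - 18345) + 18752)/(-44005 - 28814) = (1/(-49041) + 18752)/(-72819) = (-1/49041 + 18752)*(-1/72819) = (919616831/49041)*(-1/72819) = -919616831/3571116579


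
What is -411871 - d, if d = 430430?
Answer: -842301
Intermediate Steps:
-411871 - d = -411871 - 1*430430 = -411871 - 430430 = -842301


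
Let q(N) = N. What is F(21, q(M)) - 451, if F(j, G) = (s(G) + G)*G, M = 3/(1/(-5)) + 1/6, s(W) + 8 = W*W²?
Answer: 62596693/1296 ≈ 48300.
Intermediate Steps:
s(W) = -8 + W³ (s(W) = -8 + W*W² = -8 + W³)
M = -89/6 (M = 3/(-⅕) + 1*(⅙) = 3*(-5) + ⅙ = -15 + ⅙ = -89/6 ≈ -14.833)
F(j, G) = G*(-8 + G + G³) (F(j, G) = ((-8 + G³) + G)*G = (-8 + G + G³)*G = G*(-8 + G + G³))
F(21, q(M)) - 451 = -89*(-8 - 89/6 + (-89/6)³)/6 - 451 = -89*(-8 - 89/6 - 704969/216)/6 - 451 = -89/6*(-709901/216) - 451 = 63181189/1296 - 451 = 62596693/1296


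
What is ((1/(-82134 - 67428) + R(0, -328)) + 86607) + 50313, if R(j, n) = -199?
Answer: 20448266201/149562 ≈ 1.3672e+5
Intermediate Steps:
((1/(-82134 - 67428) + R(0, -328)) + 86607) + 50313 = ((1/(-82134 - 67428) - 199) + 86607) + 50313 = ((1/(-149562) - 199) + 86607) + 50313 = ((-1/149562 - 199) + 86607) + 50313 = (-29762839/149562 + 86607) + 50313 = 12923353295/149562 + 50313 = 20448266201/149562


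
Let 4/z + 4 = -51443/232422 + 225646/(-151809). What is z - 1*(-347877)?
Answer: 7784296936506635/22376623399 ≈ 3.4788e+5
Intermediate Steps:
z = -15681667288/22376623399 (z = 4/(-4 + (-51443/232422 + 225646/(-151809))) = 4/(-4 + (-51443*1/232422 + 225646*(-1/151809))) = 4/(-4 + (-51443/232422 - 225646/151809)) = 4/(-4 - 6694956111/3920416822) = 4/(-22376623399/3920416822) = 4*(-3920416822/22376623399) = -15681667288/22376623399 ≈ -0.70081)
z - 1*(-347877) = -15681667288/22376623399 - 1*(-347877) = -15681667288/22376623399 + 347877 = 7784296936506635/22376623399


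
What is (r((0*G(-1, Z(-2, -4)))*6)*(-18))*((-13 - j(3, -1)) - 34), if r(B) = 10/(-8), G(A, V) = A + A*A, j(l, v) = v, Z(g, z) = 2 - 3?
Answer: -1035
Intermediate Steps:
Z(g, z) = -1
G(A, V) = A + A²
r(B) = -5/4 (r(B) = 10*(-⅛) = -5/4)
(r((0*G(-1, Z(-2, -4)))*6)*(-18))*((-13 - j(3, -1)) - 34) = (-5/4*(-18))*((-13 - 1*(-1)) - 34) = 45*((-13 + 1) - 34)/2 = 45*(-12 - 34)/2 = (45/2)*(-46) = -1035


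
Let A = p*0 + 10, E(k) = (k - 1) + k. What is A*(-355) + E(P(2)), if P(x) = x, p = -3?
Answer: -3547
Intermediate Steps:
E(k) = -1 + 2*k (E(k) = (-1 + k) + k = -1 + 2*k)
A = 10 (A = -3*0 + 10 = 0 + 10 = 10)
A*(-355) + E(P(2)) = 10*(-355) + (-1 + 2*2) = -3550 + (-1 + 4) = -3550 + 3 = -3547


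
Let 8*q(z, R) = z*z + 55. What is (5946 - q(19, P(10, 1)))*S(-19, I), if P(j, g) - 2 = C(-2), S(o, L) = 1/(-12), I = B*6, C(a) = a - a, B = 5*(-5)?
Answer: -2947/6 ≈ -491.17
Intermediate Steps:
B = -25
C(a) = 0
I = -150 (I = -25*6 = -150)
S(o, L) = -1/12
P(j, g) = 2 (P(j, g) = 2 + 0 = 2)
q(z, R) = 55/8 + z**2/8 (q(z, R) = (z*z + 55)/8 = (z**2 + 55)/8 = (55 + z**2)/8 = 55/8 + z**2/8)
(5946 - q(19, P(10, 1)))*S(-19, I) = (5946 - (55/8 + (1/8)*19**2))*(-1/12) = (5946 - (55/8 + (1/8)*361))*(-1/12) = (5946 - (55/8 + 361/8))*(-1/12) = (5946 - 1*52)*(-1/12) = (5946 - 52)*(-1/12) = 5894*(-1/12) = -2947/6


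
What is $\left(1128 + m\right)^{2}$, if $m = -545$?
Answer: $339889$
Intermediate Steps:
$\left(1128 + m\right)^{2} = \left(1128 - 545\right)^{2} = 583^{2} = 339889$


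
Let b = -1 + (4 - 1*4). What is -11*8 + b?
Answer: -89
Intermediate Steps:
b = -1 (b = -1 + (4 - 4) = -1 + 0 = -1)
-11*8 + b = -11*8 - 1 = -88 - 1 = -89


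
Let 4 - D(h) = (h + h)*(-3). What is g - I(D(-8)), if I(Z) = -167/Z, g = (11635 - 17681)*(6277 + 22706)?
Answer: -7710173759/44 ≈ -1.7523e+8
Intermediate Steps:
D(h) = 4 + 6*h (D(h) = 4 - (h + h)*(-3) = 4 - 2*h*(-3) = 4 - (-6)*h = 4 + 6*h)
g = -175231218 (g = -6046*28983 = -175231218)
g - I(D(-8)) = -175231218 - (-167)/(4 + 6*(-8)) = -175231218 - (-167)/(4 - 48) = -175231218 - (-167)/(-44) = -175231218 - (-167)*(-1)/44 = -175231218 - 1*167/44 = -175231218 - 167/44 = -7710173759/44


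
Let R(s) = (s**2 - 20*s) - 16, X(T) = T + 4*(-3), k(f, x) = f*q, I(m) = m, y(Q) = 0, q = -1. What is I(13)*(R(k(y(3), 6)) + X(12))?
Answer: -208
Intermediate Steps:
k(f, x) = -f (k(f, x) = f*(-1) = -f)
X(T) = -12 + T (X(T) = T - 12 = -12 + T)
R(s) = -16 + s**2 - 20*s
I(13)*(R(k(y(3), 6)) + X(12)) = 13*((-16 + (-1*0)**2 - (-20)*0) + (-12 + 12)) = 13*((-16 + 0**2 - 20*0) + 0) = 13*((-16 + 0 + 0) + 0) = 13*(-16 + 0) = 13*(-16) = -208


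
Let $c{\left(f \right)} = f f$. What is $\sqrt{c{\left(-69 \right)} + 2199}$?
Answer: $4 \sqrt{435} \approx 83.427$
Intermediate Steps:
$c{\left(f \right)} = f^{2}$
$\sqrt{c{\left(-69 \right)} + 2199} = \sqrt{\left(-69\right)^{2} + 2199} = \sqrt{4761 + 2199} = \sqrt{6960} = 4 \sqrt{435}$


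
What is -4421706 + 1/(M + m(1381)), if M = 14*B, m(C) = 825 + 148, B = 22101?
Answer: -1372440060221/310387 ≈ -4.4217e+6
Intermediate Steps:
m(C) = 973
M = 309414 (M = 14*22101 = 309414)
-4421706 + 1/(M + m(1381)) = -4421706 + 1/(309414 + 973) = -4421706 + 1/310387 = -1372440060221/310387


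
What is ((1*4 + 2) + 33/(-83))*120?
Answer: 55800/83 ≈ 672.29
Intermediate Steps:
((1*4 + 2) + 33/(-83))*120 = ((4 + 2) + 33*(-1/83))*120 = (6 - 33/83)*120 = (465/83)*120 = 55800/83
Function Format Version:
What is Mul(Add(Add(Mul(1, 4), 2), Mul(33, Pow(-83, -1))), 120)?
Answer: Rational(55800, 83) ≈ 672.29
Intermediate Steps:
Mul(Add(Add(Mul(1, 4), 2), Mul(33, Pow(-83, -1))), 120) = Mul(Add(Add(4, 2), Mul(33, Rational(-1, 83))), 120) = Mul(Add(6, Rational(-33, 83)), 120) = Mul(Rational(465, 83), 120) = Rational(55800, 83)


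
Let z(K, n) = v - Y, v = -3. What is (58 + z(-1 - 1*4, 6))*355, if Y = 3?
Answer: 18460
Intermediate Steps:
z(K, n) = -6 (z(K, n) = -3 - 1*3 = -3 - 3 = -6)
(58 + z(-1 - 1*4, 6))*355 = (58 - 6)*355 = 52*355 = 18460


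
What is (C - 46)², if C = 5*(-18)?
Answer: 18496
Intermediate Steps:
C = -90
(C - 46)² = (-90 - 46)² = (-136)² = 18496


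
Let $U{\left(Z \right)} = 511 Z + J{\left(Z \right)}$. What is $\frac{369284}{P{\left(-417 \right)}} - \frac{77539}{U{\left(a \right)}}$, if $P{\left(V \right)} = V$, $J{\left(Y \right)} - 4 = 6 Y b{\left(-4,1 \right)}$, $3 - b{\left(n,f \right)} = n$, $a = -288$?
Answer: $- \frac{58779836077}{66411420} \approx -885.09$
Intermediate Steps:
$b{\left(n,f \right)} = 3 - n$
$J{\left(Y \right)} = 4 + 42 Y$ ($J{\left(Y \right)} = 4 + 6 Y \left(3 - -4\right) = 4 + 6 Y \left(3 + 4\right) = 4 + 6 Y 7 = 4 + 42 Y$)
$U{\left(Z \right)} = 4 + 553 Z$ ($U{\left(Z \right)} = 511 Z + \left(4 + 42 Z\right) = 4 + 553 Z$)
$\frac{369284}{P{\left(-417 \right)}} - \frac{77539}{U{\left(a \right)}} = \frac{369284}{-417} - \frac{77539}{4 + 553 \left(-288\right)} = 369284 \left(- \frac{1}{417}\right) - \frac{77539}{4 - 159264} = - \frac{369284}{417} - \frac{77539}{-159260} = - \frac{369284}{417} - - \frac{77539}{159260} = - \frac{369284}{417} + \frac{77539}{159260} = - \frac{58779836077}{66411420}$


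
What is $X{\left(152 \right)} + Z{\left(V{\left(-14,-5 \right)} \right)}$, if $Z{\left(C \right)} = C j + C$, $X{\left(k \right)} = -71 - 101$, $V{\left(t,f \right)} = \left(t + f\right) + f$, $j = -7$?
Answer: $-28$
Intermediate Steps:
$V{\left(t,f \right)} = t + 2 f$ ($V{\left(t,f \right)} = \left(f + t\right) + f = t + 2 f$)
$X{\left(k \right)} = -172$ ($X{\left(k \right)} = -71 - 101 = -172$)
$Z{\left(C \right)} = - 6 C$ ($Z{\left(C \right)} = C \left(-7\right) + C = - 7 C + C = - 6 C$)
$X{\left(152 \right)} + Z{\left(V{\left(-14,-5 \right)} \right)} = -172 - 6 \left(-14 + 2 \left(-5\right)\right) = -172 - 6 \left(-14 - 10\right) = -172 - -144 = -172 + 144 = -28$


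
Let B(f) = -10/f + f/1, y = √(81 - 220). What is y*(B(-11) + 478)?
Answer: 5147*I*√139/11 ≈ 5516.6*I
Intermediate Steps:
y = I*√139 (y = √(-139) = I*√139 ≈ 11.79*I)
B(f) = f - 10/f (B(f) = -10/f + f*1 = -10/f + f = f - 10/f)
y*(B(-11) + 478) = (I*√139)*((-11 - 10/(-11)) + 478) = (I*√139)*((-11 - 10*(-1/11)) + 478) = (I*√139)*((-11 + 10/11) + 478) = (I*√139)*(-111/11 + 478) = (I*√139)*(5147/11) = 5147*I*√139/11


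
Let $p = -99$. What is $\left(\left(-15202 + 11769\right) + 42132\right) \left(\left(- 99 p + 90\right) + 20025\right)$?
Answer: $1157719284$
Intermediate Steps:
$\left(\left(-15202 + 11769\right) + 42132\right) \left(\left(- 99 p + 90\right) + 20025\right) = \left(\left(-15202 + 11769\right) + 42132\right) \left(\left(\left(-99\right) \left(-99\right) + 90\right) + 20025\right) = \left(-3433 + 42132\right) \left(\left(9801 + 90\right) + 20025\right) = 38699 \left(9891 + 20025\right) = 38699 \cdot 29916 = 1157719284$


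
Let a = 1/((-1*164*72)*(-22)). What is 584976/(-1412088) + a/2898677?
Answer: -18353785704304811/44304656170002624 ≈ -0.41426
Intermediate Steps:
a = 1/259776 (a = 1/(-164*72*(-22)) = 1/(-11808*(-22)) = 1/259776 ≈ 3.8495e-6)
584976/(-1412088) + a/2898677 = 584976/(-1412088) + (1/259776)/2898677 = 584976*(-1/1412088) + (1/259776)*(1/2898677) = -24374/58837 + 1/753006716352 = -18353785704304811/44304656170002624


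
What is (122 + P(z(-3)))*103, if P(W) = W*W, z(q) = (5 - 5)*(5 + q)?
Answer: 12566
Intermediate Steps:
z(q) = 0 (z(q) = 0*(5 + q) = 0)
P(W) = W²
(122 + P(z(-3)))*103 = (122 + 0²)*103 = (122 + 0)*103 = 122*103 = 12566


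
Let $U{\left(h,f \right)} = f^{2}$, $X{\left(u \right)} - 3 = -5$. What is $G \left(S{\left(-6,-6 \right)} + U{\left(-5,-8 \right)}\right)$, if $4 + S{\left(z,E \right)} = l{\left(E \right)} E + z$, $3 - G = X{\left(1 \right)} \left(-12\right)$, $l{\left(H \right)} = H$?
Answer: $-1890$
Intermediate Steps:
$X{\left(u \right)} = -2$ ($X{\left(u \right)} = 3 - 5 = -2$)
$G = -21$ ($G = 3 - \left(-2\right) \left(-12\right) = 3 - 24 = -21$)
$S{\left(z,E \right)} = -4 + z + E^{2}$ ($S{\left(z,E \right)} = -4 + \left(E E + z\right) = -4 + \left(E^{2} + z\right) = -4 + \left(z + E^{2}\right) = -4 + z + E^{2}$)
$G \left(S{\left(-6,-6 \right)} + U{\left(-5,-8 \right)}\right) = - 21 \left(\left(-4 - 6 + \left(-6\right)^{2}\right) + \left(-8\right)^{2}\right) = - 21 \left(\left(-4 - 6 + 36\right) + 64\right) = - 21 \left(26 + 64\right) = \left(-21\right) 90 = -1890$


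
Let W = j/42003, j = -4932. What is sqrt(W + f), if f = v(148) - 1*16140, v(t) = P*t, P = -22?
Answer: 4*I*sqrt(26404042535)/4667 ≈ 139.27*I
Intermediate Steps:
v(t) = -22*t
W = -548/4667 (W = -4932/42003 = -4932*1/42003 = -548/4667 ≈ -0.11742)
f = -19396 (f = -22*148 - 1*16140 = -3256 - 16140 = -19396)
sqrt(W + f) = sqrt(-548/4667 - 19396) = sqrt(-90521680/4667) = 4*I*sqrt(26404042535)/4667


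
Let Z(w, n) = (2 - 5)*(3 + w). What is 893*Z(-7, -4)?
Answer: 10716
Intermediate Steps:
Z(w, n) = -9 - 3*w (Z(w, n) = -3*(3 + w) = -9 - 3*w)
893*Z(-7, -4) = 893*(-9 - 3*(-7)) = 893*(-9 + 21) = 893*12 = 10716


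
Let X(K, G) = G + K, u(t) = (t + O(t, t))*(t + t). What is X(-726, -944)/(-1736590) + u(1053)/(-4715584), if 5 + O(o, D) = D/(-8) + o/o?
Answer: -1338881011141/3275614407424 ≈ -0.40874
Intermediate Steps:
O(o, D) = -4 - D/8 (O(o, D) = -5 + (D/(-8) + o/o) = -5 + (D*(-⅛) + 1) = -5 + (-D/8 + 1) = -5 + (1 - D/8) = -4 - D/8)
u(t) = 2*t*(-4 + 7*t/8) (u(t) = (t + (-4 - t/8))*(t + t) = (-4 + 7*t/8)*(2*t) = 2*t*(-4 + 7*t/8))
X(-726, -944)/(-1736590) + u(1053)/(-4715584) = (-944 - 726)/(-1736590) + ((¼)*1053*(-32 + 7*1053))/(-4715584) = -1670*(-1/1736590) + ((¼)*1053*(-32 + 7371))*(-1/4715584) = 167/173659 + ((¼)*1053*7339)*(-1/4715584) = 167/173659 + (7727967/4)*(-1/4715584) = 167/173659 - 7727967/18862336 = -1338881011141/3275614407424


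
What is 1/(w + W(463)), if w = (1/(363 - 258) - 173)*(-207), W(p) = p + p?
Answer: 35/1285726 ≈ 2.7222e-5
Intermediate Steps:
W(p) = 2*p
w = 1253316/35 (w = (1/105 - 173)*(-207) = -18164/105*(-207) = 1253316/35 ≈ 35809.)
1/(w + W(463)) = 1/(1253316/35 + 2*463) = 1/(1253316/35 + 926) = 1/(1285726/35) = 35/1285726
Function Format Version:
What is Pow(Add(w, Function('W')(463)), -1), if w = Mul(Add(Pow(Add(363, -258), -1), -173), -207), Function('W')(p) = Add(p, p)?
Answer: Rational(35, 1285726) ≈ 2.7222e-5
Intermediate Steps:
Function('W')(p) = Mul(2, p)
w = Rational(1253316, 35) (w = Mul(Add(Pow(105, -1), -173), -207) = Mul(Add(Rational(1, 105), -173), -207) = Mul(Rational(-18164, 105), -207) = Rational(1253316, 35) ≈ 35809.)
Pow(Add(w, Function('W')(463)), -1) = Pow(Add(Rational(1253316, 35), Mul(2, 463)), -1) = Pow(Add(Rational(1253316, 35), 926), -1) = Pow(Rational(1285726, 35), -1) = Rational(35, 1285726)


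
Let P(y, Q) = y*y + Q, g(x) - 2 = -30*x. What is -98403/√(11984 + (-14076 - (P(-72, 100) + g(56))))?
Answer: 98403*I*√5698/5698 ≈ 1303.6*I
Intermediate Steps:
g(x) = 2 - 30*x
P(y, Q) = Q + y² (P(y, Q) = y² + Q = Q + y²)
-98403/√(11984 + (-14076 - (P(-72, 100) + g(56)))) = -98403/√(11984 + (-14076 - ((100 + (-72)²) + (2 - 30*56)))) = -98403/√(11984 + (-14076 - ((100 + 5184) + (2 - 1680)))) = -98403/√(11984 + (-14076 - (5284 - 1678))) = -98403/√(11984 + (-14076 - 1*3606)) = -98403/√(11984 + (-14076 - 3606)) = -98403/√(11984 - 17682) = -98403*(-I*√5698/5698) = -(-98403)*I*√5698/5698 = 98403*I*√5698/5698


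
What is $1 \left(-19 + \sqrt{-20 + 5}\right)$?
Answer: $-19 + i \sqrt{15} \approx -19.0 + 3.873 i$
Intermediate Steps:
$1 \left(-19 + \sqrt{-20 + 5}\right) = 1 \left(-19 + \sqrt{-15}\right) = 1 \left(-19 + i \sqrt{15}\right) = -19 + i \sqrt{15}$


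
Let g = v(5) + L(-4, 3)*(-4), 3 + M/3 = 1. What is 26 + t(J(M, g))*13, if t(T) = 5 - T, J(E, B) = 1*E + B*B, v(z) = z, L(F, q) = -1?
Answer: -884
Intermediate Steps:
M = -6 (M = -9 + 3*1 = -9 + 3 = -6)
g = 9 (g = 5 - 1*(-4) = 5 + 4 = 9)
J(E, B) = E + B²
26 + t(J(M, g))*13 = 26 + (5 - (-6 + 9²))*13 = 26 + (5 - (-6 + 81))*13 = 26 + (5 - 1*75)*13 = 26 + (5 - 75)*13 = 26 - 70*13 = 26 - 910 = -884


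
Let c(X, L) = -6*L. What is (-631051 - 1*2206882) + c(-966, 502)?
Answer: -2840945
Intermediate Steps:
(-631051 - 1*2206882) + c(-966, 502) = (-631051 - 1*2206882) - 6*502 = (-631051 - 2206882) - 3012 = -2837933 - 3012 = -2840945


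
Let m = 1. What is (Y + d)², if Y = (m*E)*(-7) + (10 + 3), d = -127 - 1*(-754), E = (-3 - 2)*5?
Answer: 664225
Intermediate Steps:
E = -25 (E = -5*5 = -25)
d = 627 (d = -127 + 754 = 627)
Y = 188 (Y = (1*(-25))*(-7) + (10 + 3) = -25*(-7) + 13 = 175 + 13 = 188)
(Y + d)² = (188 + 627)² = 815² = 664225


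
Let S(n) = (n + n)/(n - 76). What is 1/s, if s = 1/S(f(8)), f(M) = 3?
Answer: -6/73 ≈ -0.082192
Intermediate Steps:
S(n) = 2*n/(-76 + n) (S(n) = (2*n)/(-76 + n) = 2*n/(-76 + n))
s = -73/6 (s = 1/(2*3/(-76 + 3)) = 1/(2*3/(-73)) = 1/(2*3*(-1/73)) = 1/(-6/73) = -73/6 ≈ -12.167)
1/s = 1/(-73/6) = -6/73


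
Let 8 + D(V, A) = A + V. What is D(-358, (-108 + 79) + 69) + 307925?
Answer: 307599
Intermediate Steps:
D(V, A) = -8 + A + V (D(V, A) = -8 + (A + V) = -8 + A + V)
D(-358, (-108 + 79) + 69) + 307925 = (-8 + ((-108 + 79) + 69) - 358) + 307925 = (-8 + (-29 + 69) - 358) + 307925 = (-8 + 40 - 358) + 307925 = -326 + 307925 = 307599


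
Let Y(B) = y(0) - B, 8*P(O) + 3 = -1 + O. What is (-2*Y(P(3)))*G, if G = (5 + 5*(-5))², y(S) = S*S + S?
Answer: -100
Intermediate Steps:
y(S) = S + S² (y(S) = S² + S = S + S²)
P(O) = -½ + O/8 (P(O) = -3/8 + (-1 + O)/8 = -3/8 + (-⅛ + O/8) = -½ + O/8)
G = 400 (G = (5 - 25)² = (-20)² = 400)
Y(B) = -B (Y(B) = 0*(1 + 0) - B = 0*1 - B = 0 - B = -B)
(-2*Y(P(3)))*G = -(-2)*(-½ + (⅛)*3)*400 = -(-2)*(-½ + 3/8)*400 = -(-2)*(-1)/8*400 = -2*⅛*400 = -¼*400 = -100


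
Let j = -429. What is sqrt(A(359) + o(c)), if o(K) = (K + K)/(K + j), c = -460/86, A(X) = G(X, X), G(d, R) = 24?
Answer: 2*sqrt(2095129829)/18677 ≈ 4.9015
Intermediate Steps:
A(X) = 24
c = -230/43 (c = -460*1/86 = -230/43 ≈ -5.3488)
o(K) = 2*K/(-429 + K) (o(K) = (K + K)/(K - 429) = (2*K)/(-429 + K) = 2*K/(-429 + K))
sqrt(A(359) + o(c)) = sqrt(24 + 2*(-230/43)/(-429 - 230/43)) = sqrt(24 + 2*(-230/43)/(-18677/43)) = sqrt(24 + 2*(-230/43)*(-43/18677)) = sqrt(24 + 460/18677) = sqrt(448708/18677) = 2*sqrt(2095129829)/18677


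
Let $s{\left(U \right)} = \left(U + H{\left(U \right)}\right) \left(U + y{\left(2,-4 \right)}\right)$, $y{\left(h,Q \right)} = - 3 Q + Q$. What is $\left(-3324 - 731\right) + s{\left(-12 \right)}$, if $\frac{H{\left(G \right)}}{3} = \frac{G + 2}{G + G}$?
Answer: $-4012$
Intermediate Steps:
$H{\left(G \right)} = \frac{3 \left(2 + G\right)}{2 G}$ ($H{\left(G \right)} = 3 \frac{G + 2}{G + G} = 3 \frac{2 + G}{2 G} = \frac{3 \left(2 + G\right)}{2 G}$)
$y{\left(h,Q \right)} = - 2 Q$
$s{\left(U \right)} = \left(8 + U\right) \left(\frac{3}{2} + U + \frac{3}{U}\right)$ ($s{\left(U \right)} = \left(U + \left(\frac{3}{2} + \frac{3}{U}\right)\right) \left(U - -8\right) = \left(\frac{3}{2} + U + \frac{3}{U}\right) \left(U + 8\right) = \left(\frac{3}{2} + U + \frac{3}{U}\right) \left(8 + U\right) = \left(8 + U\right) \left(\frac{3}{2} + U + \frac{3}{U}\right)$)
$\left(-3324 - 731\right) + s{\left(-12 \right)} = \left(-3324 - 731\right) + \left(15 + \left(-12\right)^{2} + \frac{24}{-12} + \frac{19}{2} \left(-12\right)\right) = -4055 + \left(15 + 144 + 24 \left(- \frac{1}{12}\right) - 114\right) = -4055 + \left(15 + 144 - 2 - 114\right) = -4055 + 43 = -4012$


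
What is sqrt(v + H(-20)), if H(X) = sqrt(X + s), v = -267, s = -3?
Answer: sqrt(-267 + I*sqrt(23)) ≈ 0.1467 + 16.341*I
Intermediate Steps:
H(X) = sqrt(-3 + X) (H(X) = sqrt(X - 3) = sqrt(-3 + X))
sqrt(v + H(-20)) = sqrt(-267 + sqrt(-3 - 20)) = sqrt(-267 + sqrt(-23)) = sqrt(-267 + I*sqrt(23))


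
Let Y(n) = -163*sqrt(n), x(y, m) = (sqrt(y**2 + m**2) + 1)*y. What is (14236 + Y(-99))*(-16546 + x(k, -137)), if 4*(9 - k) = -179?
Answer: -(14236 - 489*I*sqrt(11))*(263876 - 215*sqrt(346529))/16 ≈ -1.2217e+8 + 1.3919e+7*I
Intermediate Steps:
k = 215/4 (k = 9 - 1/4*(-179) = 9 + 179/4 = 215/4 ≈ 53.750)
x(y, m) = y*(1 + sqrt(m**2 + y**2)) (x(y, m) = (sqrt(m**2 + y**2) + 1)*y = (1 + sqrt(m**2 + y**2))*y = y*(1 + sqrt(m**2 + y**2)))
(14236 + Y(-99))*(-16546 + x(k, -137)) = (14236 - 489*I*sqrt(11))*(-16546 + 215*(1 + sqrt((-137)**2 + (215/4)**2))/4) = (14236 - 489*I*sqrt(11))*(-16546 + 215*(1 + sqrt(18769 + 46225/16))/4) = (14236 - 489*I*sqrt(11))*(-16546 + 215*(1 + sqrt(346529/16))/4) = (14236 - 489*I*sqrt(11))*(-16546 + 215*(1 + sqrt(346529)/4)/4) = (14236 - 489*I*sqrt(11))*(-16546 + (215/4 + 215*sqrt(346529)/16)) = (14236 - 489*I*sqrt(11))*(-65969/4 + 215*sqrt(346529)/16)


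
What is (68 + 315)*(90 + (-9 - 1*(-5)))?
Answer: 32938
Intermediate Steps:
(68 + 315)*(90 + (-9 - 1*(-5))) = 383*(90 + (-9 + 5)) = 383*(90 - 4) = 383*86 = 32938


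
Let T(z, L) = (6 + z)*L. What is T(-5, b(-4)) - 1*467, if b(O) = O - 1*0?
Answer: -471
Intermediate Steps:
b(O) = O (b(O) = O + 0 = O)
T(z, L) = L*(6 + z)
T(-5, b(-4)) - 1*467 = -4*(6 - 5) - 1*467 = -4*1 - 467 = -4 - 467 = -471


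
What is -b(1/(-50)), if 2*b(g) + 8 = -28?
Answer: 18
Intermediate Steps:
b(g) = -18 (b(g) = -4 + (½)*(-28) = -4 - 14 = -18)
-b(1/(-50)) = -1*(-18) = 18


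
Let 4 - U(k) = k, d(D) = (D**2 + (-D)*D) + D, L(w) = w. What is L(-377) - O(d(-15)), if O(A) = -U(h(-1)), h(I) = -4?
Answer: -369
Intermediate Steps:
d(D) = D (d(D) = (D**2 - D**2) + D = 0 + D = D)
U(k) = 4 - k
O(A) = -8 (O(A) = -(4 - 1*(-4)) = -(4 + 4) = -1*8 = -8)
L(-377) - O(d(-15)) = -377 - 1*(-8) = -377 + 8 = -369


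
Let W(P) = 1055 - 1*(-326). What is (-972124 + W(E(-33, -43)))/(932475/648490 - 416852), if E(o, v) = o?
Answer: 125903425614/54064684201 ≈ 2.3288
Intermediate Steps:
W(P) = 1381 (W(P) = 1055 + 326 = 1381)
(-972124 + W(E(-33, -43)))/(932475/648490 - 416852) = (-972124 + 1381)/(932475/648490 - 416852) = -970743/(932475*(1/648490) - 416852) = -970743/(186495/129698 - 416852) = -970743/(-54064684201/129698) = -970743*(-129698/54064684201) = 125903425614/54064684201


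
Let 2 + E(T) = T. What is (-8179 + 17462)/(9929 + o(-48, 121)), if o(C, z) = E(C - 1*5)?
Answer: 9283/9874 ≈ 0.94015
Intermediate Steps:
E(T) = -2 + T
o(C, z) = -7 + C (o(C, z) = -2 + (C - 1*5) = -2 + (C - 5) = -2 + (-5 + C) = -7 + C)
(-8179 + 17462)/(9929 + o(-48, 121)) = (-8179 + 17462)/(9929 + (-7 - 48)) = 9283/(9929 - 55) = 9283/9874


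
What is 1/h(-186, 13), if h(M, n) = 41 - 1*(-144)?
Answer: 1/185 ≈ 0.0054054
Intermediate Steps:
h(M, n) = 185 (h(M, n) = 41 + 144 = 185)
1/h(-186, 13) = 1/185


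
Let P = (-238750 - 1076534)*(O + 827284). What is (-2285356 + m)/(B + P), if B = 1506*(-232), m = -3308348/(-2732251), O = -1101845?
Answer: -1561040727002/246671268471699483 ≈ -6.3284e-6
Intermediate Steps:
m = 3308348/2732251 (m = -3308348*(-1/2732251) = 3308348/2732251 ≈ 1.2108)
P = 361125690324 (P = (-238750 - 1076534)*(-1101845 + 827284) = -1315284*(-274561) = 361125690324)
B = -349392
(-2285356 + m)/(B + P) = (-2285356 + 3308348/2732251)/(-349392 + 361125690324) = -6244162908008/2732251/361125340932 = -6244162908008/2732251*1/361125340932 = -1561040727002/246671268471699483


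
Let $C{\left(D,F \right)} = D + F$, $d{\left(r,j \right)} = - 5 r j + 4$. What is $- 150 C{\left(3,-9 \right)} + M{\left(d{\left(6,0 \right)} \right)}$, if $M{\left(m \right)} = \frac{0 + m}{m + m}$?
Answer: $\frac{1801}{2} \approx 900.5$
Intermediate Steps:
$d{\left(r,j \right)} = 4 - 5 j r$ ($d{\left(r,j \right)} = - 5 j r + 4 = 4 - 5 j r$)
$M{\left(m \right)} = \frac{1}{2}$ ($M{\left(m \right)} = \frac{m}{2 m} = m \frac{1}{2 m} = \frac{1}{2}$)
$- 150 C{\left(3,-9 \right)} + M{\left(d{\left(6,0 \right)} \right)} = - 150 \left(3 - 9\right) + \frac{1}{2} = \left(-150\right) \left(-6\right) + \frac{1}{2} = 900 + \frac{1}{2} = \frac{1801}{2}$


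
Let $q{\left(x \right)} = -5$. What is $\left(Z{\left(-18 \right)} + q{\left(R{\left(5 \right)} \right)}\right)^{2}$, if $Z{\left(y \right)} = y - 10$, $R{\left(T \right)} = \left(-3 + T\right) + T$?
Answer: $1089$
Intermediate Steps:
$R{\left(T \right)} = -3 + 2 T$
$Z{\left(y \right)} = -10 + y$ ($Z{\left(y \right)} = y - 10 = -10 + y$)
$\left(Z{\left(-18 \right)} + q{\left(R{\left(5 \right)} \right)}\right)^{2} = \left(\left(-10 - 18\right) - 5\right)^{2} = \left(-28 - 5\right)^{2} = \left(-33\right)^{2} = 1089$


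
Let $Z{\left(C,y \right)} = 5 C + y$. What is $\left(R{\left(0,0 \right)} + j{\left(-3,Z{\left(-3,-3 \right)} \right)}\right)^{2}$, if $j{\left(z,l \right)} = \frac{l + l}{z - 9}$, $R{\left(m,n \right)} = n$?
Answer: $9$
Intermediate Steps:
$Z{\left(C,y \right)} = y + 5 C$
$j{\left(z,l \right)} = \frac{2 l}{-9 + z}$
$\left(R{\left(0,0 \right)} + j{\left(-3,Z{\left(-3,-3 \right)} \right)}\right)^{2} = \left(0 + \frac{2 \left(-3 + 5 \left(-3\right)\right)}{-9 - 3}\right)^{2} = \left(0 + \frac{2 \left(-3 - 15\right)}{-12}\right)^{2} = \left(0 + 2 \left(-18\right) \left(- \frac{1}{12}\right)\right)^{2} = \left(0 + 3\right)^{2} = 3^{2} = 9$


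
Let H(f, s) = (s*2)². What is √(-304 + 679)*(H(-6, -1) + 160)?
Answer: 820*√15 ≈ 3175.8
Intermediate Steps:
H(f, s) = 4*s² (H(f, s) = (2*s)² = 4*s²)
√(-304 + 679)*(H(-6, -1) + 160) = √(-304 + 679)*(4*(-1)² + 160) = √375*(4*1 + 160) = (5*√15)*(4 + 160) = (5*√15)*164 = 820*√15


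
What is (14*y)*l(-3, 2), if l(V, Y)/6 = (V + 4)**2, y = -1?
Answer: -84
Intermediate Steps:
l(V, Y) = 6*(4 + V)**2 (l(V, Y) = 6*(V + 4)**2 = 6*(4 + V)**2)
(14*y)*l(-3, 2) = (14*(-1))*(6*(4 - 3)**2) = -84*1**2 = -84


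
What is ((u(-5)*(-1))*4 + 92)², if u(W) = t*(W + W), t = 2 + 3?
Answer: 85264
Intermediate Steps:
t = 5
u(W) = 10*W (u(W) = 5*(W + W) = 5*(2*W) = 10*W)
((u(-5)*(-1))*4 + 92)² = (((10*(-5))*(-1))*4 + 92)² = (-50*(-1)*4 + 92)² = (50*4 + 92)² = (200 + 92)² = 292² = 85264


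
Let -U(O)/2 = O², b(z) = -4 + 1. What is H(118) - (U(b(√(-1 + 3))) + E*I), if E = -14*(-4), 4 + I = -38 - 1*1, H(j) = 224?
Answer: 2650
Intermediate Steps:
b(z) = -3
U(O) = -2*O²
I = -43 (I = -4 + (-38 - 1*1) = -4 + (-38 - 1) = -4 - 39 = -43)
E = 56
H(118) - (U(b(√(-1 + 3))) + E*I) = 224 - (-2*(-3)² + 56*(-43)) = 224 - (-2*9 - 2408) = 224 - (-18 - 2408) = 224 - 1*(-2426) = 224 + 2426 = 2650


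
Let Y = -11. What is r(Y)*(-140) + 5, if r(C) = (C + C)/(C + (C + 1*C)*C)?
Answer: 55/3 ≈ 18.333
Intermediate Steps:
r(C) = 2*C/(C + 2*C²) (r(C) = (2*C)/(C + (C + C)*C) = (2*C)/(C + (2*C)*C) = (2*C)/(C + 2*C²) = 2*C/(C + 2*C²))
r(Y)*(-140) + 5 = (2/(1 + 2*(-11)))*(-140) + 5 = (2/(1 - 22))*(-140) + 5 = (2/(-21))*(-140) + 5 = (2*(-1/21))*(-140) + 5 = -2/21*(-140) + 5 = 40/3 + 5 = 55/3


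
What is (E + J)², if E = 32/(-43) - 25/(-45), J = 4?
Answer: 2175625/149769 ≈ 14.527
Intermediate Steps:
E = -73/387 (E = 32*(-1/43) - 25*(-1/45) = -32/43 + 5/9 = -73/387 ≈ -0.18863)
(E + J)² = (-73/387 + 4)² = (1475/387)² = 2175625/149769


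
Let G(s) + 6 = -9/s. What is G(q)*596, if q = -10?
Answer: -15198/5 ≈ -3039.6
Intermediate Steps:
G(s) = -6 - 9/s
G(q)*596 = (-6 - 9/(-10))*596 = (-6 - 9*(-⅒))*596 = (-6 + 9/10)*596 = -51/10*596 = -15198/5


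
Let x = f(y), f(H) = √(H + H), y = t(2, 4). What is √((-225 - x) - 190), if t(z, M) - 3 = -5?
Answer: √(-415 - 2*I) ≈ 0.04909 - 20.372*I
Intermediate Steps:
t(z, M) = -2 (t(z, M) = 3 - 5 = -2)
y = -2
f(H) = √2*√H (f(H) = √(2*H) = √2*√H)
x = 2*I (x = √2*√(-2) = √2*(I*√2) = 2*I ≈ 2.0*I)
√((-225 - x) - 190) = √((-225 - 2*I) - 190) = √(-415 - 2*I)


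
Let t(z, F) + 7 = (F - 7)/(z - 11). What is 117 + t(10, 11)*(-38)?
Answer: 535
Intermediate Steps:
t(z, F) = -7 + (-7 + F)/(-11 + z) (t(z, F) = -7 + (F - 7)/(z - 11) = -7 + (-7 + F)/(-11 + z))
117 + t(10, 11)*(-38) = 117 + ((70 + 11 - 7*10)/(-11 + 10))*(-38) = 117 + ((70 + 11 - 70)/(-1))*(-38) = 117 - 1*11*(-38) = 117 - 11*(-38) = 117 + 418 = 535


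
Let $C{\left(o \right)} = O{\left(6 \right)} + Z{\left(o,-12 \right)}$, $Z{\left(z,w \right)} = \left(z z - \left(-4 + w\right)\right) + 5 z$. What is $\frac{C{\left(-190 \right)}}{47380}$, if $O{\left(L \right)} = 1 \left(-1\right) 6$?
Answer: $\frac{1758}{2369} \approx 0.74209$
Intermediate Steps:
$O{\left(L \right)} = -6$ ($O{\left(L \right)} = \left(-1\right) 6 = -6$)
$Z{\left(z,w \right)} = 4 + z^{2} - w + 5 z$ ($Z{\left(z,w \right)} = \left(z^{2} - \left(-4 + w\right)\right) + 5 z = \left(4 + z^{2} - w\right) + 5 z = 4 + z^{2} - w + 5 z$)
$C{\left(o \right)} = 10 + o^{2} + 5 o$ ($C{\left(o \right)} = -6 + \left(4 + o^{2} - -12 + 5 o\right) = -6 + \left(4 + o^{2} + 12 + 5 o\right) = -6 + \left(16 + o^{2} + 5 o\right) = 10 + o^{2} + 5 o$)
$\frac{C{\left(-190 \right)}}{47380} = \frac{10 + \left(-190\right)^{2} + 5 \left(-190\right)}{47380} = \left(10 + 36100 - 950\right) \frac{1}{47380} = 35160 \cdot \frac{1}{47380} = \frac{1758}{2369}$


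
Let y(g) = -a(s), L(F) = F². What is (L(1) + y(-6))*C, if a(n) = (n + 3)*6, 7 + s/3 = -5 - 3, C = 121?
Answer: 30613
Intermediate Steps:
s = -45 (s = -21 + 3*(-5 - 3) = -21 + 3*(-8) = -21 - 24 = -45)
a(n) = 18 + 6*n (a(n) = (3 + n)*6 = 18 + 6*n)
y(g) = 252 (y(g) = -(18 + 6*(-45)) = -(18 - 270) = -1*(-252) = 252)
(L(1) + y(-6))*C = (1² + 252)*121 = (1 + 252)*121 = 253*121 = 30613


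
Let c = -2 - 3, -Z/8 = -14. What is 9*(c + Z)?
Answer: 963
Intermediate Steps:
Z = 112 (Z = -8*(-14) = 112)
c = -5
9*(c + Z) = 9*(-5 + 112) = 9*107 = 963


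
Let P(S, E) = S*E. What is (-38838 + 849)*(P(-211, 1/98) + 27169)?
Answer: -14448578877/14 ≈ -1.0320e+9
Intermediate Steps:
P(S, E) = E*S
(-38838 + 849)*(P(-211, 1/98) + 27169) = (-38838 + 849)*(-211/98 + 27169) = -37989*((1/98)*(-211) + 27169) = -37989*(-211/98 + 27169) = -37989*2662351/98 = -14448578877/14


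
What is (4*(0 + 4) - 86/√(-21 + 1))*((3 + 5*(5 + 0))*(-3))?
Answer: -1344 - 3612*I*√5/5 ≈ -1344.0 - 1615.3*I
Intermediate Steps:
(4*(0 + 4) - 86/√(-21 + 1))*((3 + 5*(5 + 0))*(-3)) = (4*4 - 86*(-I*√5/10))*((3 + 5*5)*(-3)) = (16 - 86*(-I*√5/10))*((3 + 25)*(-3)) = (16 - (-43)*I*√5/5)*(28*(-3)) = (16 + 43*I*√5/5)*(-84) = -1344 - 3612*I*√5/5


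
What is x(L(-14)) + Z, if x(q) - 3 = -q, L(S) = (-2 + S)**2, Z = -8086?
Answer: -8339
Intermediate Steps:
x(q) = 3 - q
x(L(-14)) + Z = (3 - (-2 - 14)**2) - 8086 = (3 - 1*(-16)**2) - 8086 = (3 - 1*256) - 8086 = (3 - 256) - 8086 = -253 - 8086 = -8339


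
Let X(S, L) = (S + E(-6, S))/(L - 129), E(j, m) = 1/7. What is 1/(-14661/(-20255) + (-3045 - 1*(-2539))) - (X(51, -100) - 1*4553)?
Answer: 74698753972708/16405693507 ≈ 4553.2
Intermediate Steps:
E(j, m) = ⅐
X(S, L) = (⅐ + S)/(-129 + L) (X(S, L) = (S + ⅐)/(L - 129) = (⅐ + S)/(-129 + L))
1/(-14661/(-20255) + (-3045 - 1*(-2539))) - (X(51, -100) - 1*4553) = 1/(-14661/(-20255) + (-3045 - 1*(-2539))) - ((⅐ + 51)/(-129 - 100) - 1*4553) = 1/(-14661*(-1/20255) + (-3045 + 2539)) - ((358/7)/(-229) - 4553) = 1/(14661/20255 - 506) - (-1/229*358/7 - 4553) = 1/(-10234369/20255) - (-358/1603 - 4553) = -20255/10234369 - 1*(-7298817/1603) = -20255/10234369 + 7298817/1603 = 74698753972708/16405693507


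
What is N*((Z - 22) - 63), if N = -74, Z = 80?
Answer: 370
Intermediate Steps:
N*((Z - 22) - 63) = -74*((80 - 22) - 63) = -74*(58 - 63) = -74*(-5) = 370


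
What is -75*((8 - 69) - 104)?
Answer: 12375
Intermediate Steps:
-75*((8 - 69) - 104) = -75*(-61 - 104) = -75*(-165) = 12375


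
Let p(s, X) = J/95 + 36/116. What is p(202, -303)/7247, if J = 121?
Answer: 4364/19965485 ≈ 0.00021858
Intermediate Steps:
p(s, X) = 4364/2755 (p(s, X) = 121/95 + 36/116 = 121*(1/95) + 36*(1/116) = 121/95 + 9/29 = 4364/2755)
p(202, -303)/7247 = (4364/2755)/7247 = (4364/2755)*(1/7247) = 4364/19965485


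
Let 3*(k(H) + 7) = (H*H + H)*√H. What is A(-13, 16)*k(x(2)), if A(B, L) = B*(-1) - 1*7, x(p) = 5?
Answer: -42 + 60*√5 ≈ 92.164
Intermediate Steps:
A(B, L) = -7 - B (A(B, L) = -B - 7 = -7 - B)
k(H) = -7 + √H*(H + H²)/3 (k(H) = -7 + ((H*H + H)*√H)/3 = -7 + ((H² + H)*√H)/3 = -7 + ((H + H²)*√H)/3 = -7 + (√H*(H + H²))/3 = -7 + √H*(H + H²)/3)
A(-13, 16)*k(x(2)) = (-7 - 1*(-13))*(-7 + 5^(3/2)/3 + 5^(5/2)/3) = (-7 + 13)*(-7 + (5*√5)/3 + (25*√5)/3) = 6*(-7 + 5*√5/3 + 25*√5/3) = 6*(-7 + 10*√5) = -42 + 60*√5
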